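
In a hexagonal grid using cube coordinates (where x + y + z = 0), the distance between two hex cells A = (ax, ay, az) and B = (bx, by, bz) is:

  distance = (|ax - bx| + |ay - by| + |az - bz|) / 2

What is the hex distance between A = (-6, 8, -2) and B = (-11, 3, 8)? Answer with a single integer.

Answer: 10

Derivation:
|ax - bx| = |-6 - (-11)| = 5
|ay - by| = |8 - 3| = 5
|az - bz| = |-2 - 8| = 10
distance = (5 + 5 + 10) / 2 = 20 / 2 = 10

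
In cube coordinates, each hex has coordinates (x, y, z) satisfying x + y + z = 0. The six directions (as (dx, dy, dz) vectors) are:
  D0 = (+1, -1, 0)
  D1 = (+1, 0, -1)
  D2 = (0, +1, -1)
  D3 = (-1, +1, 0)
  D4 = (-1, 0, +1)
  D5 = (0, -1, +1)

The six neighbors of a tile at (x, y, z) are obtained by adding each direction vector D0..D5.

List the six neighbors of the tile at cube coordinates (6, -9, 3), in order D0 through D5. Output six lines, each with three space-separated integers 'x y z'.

Answer: 7 -10 3
7 -9 2
6 -8 2
5 -8 3
5 -9 4
6 -10 4

Derivation:
Center: (6, -9, 3). Add each direction:
  D0: (6, -9, 3) + (1, -1, 0) = (7, -10, 3)
  D1: (6, -9, 3) + (1, 0, -1) = (7, -9, 2)
  D2: (6, -9, 3) + (0, 1, -1) = (6, -8, 2)
  D3: (6, -9, 3) + (-1, 1, 0) = (5, -8, 3)
  D4: (6, -9, 3) + (-1, 0, 1) = (5, -9, 4)
  D5: (6, -9, 3) + (0, -1, 1) = (6, -10, 4)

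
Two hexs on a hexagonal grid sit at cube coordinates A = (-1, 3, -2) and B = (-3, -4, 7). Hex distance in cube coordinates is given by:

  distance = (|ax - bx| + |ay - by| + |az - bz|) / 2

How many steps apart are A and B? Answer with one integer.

|ax - bx| = |-1 - (-3)| = 2
|ay - by| = |3 - (-4)| = 7
|az - bz| = |-2 - 7| = 9
distance = (2 + 7 + 9) / 2 = 18 / 2 = 9

Answer: 9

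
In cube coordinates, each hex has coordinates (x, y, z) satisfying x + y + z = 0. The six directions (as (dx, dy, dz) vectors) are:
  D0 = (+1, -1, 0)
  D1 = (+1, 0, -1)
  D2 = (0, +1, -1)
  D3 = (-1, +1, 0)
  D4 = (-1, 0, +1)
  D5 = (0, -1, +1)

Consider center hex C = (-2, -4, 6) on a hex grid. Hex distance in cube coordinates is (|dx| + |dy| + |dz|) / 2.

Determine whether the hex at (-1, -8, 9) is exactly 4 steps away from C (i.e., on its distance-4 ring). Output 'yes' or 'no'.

Answer: yes

Derivation:
|px - cx| = |-1 - (-2)| = 1
|py - cy| = |-8 - (-4)| = 4
|pz - cz| = |9 - 6| = 3
distance = (1+4+3)/2 = 8/2 = 4
radius = 4; distance == radius -> yes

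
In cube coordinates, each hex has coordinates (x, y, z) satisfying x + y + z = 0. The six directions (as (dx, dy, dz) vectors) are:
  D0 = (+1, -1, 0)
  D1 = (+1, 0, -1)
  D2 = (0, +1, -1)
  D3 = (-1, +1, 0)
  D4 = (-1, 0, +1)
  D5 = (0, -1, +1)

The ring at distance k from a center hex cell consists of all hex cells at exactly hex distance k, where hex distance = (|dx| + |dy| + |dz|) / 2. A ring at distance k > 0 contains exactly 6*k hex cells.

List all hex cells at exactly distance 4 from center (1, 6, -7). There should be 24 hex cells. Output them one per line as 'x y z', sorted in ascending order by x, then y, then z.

Walk ring at distance 4 from (1, 6, -7):
Start at center + D4*4 = (-3, 6, -3)
  hex 0: (-3, 6, -3)
  hex 1: (-2, 5, -3)
  hex 2: (-1, 4, -3)
  hex 3: (0, 3, -3)
  hex 4: (1, 2, -3)
  hex 5: (2, 2, -4)
  hex 6: (3, 2, -5)
  hex 7: (4, 2, -6)
  hex 8: (5, 2, -7)
  hex 9: (5, 3, -8)
  hex 10: (5, 4, -9)
  hex 11: (5, 5, -10)
  hex 12: (5, 6, -11)
  hex 13: (4, 7, -11)
  hex 14: (3, 8, -11)
  hex 15: (2, 9, -11)
  hex 16: (1, 10, -11)
  hex 17: (0, 10, -10)
  hex 18: (-1, 10, -9)
  hex 19: (-2, 10, -8)
  hex 20: (-3, 10, -7)
  hex 21: (-3, 9, -6)
  hex 22: (-3, 8, -5)
  hex 23: (-3, 7, -4)
Sorted: 24 hexes.

Answer: -3 6 -3
-3 7 -4
-3 8 -5
-3 9 -6
-3 10 -7
-2 5 -3
-2 10 -8
-1 4 -3
-1 10 -9
0 3 -3
0 10 -10
1 2 -3
1 10 -11
2 2 -4
2 9 -11
3 2 -5
3 8 -11
4 2 -6
4 7 -11
5 2 -7
5 3 -8
5 4 -9
5 5 -10
5 6 -11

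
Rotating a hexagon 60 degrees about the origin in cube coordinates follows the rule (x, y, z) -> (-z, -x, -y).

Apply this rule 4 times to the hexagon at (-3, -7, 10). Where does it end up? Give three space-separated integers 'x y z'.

Start: (-3, -7, 10)
Step 1: (-3, -7, 10) -> (-(10), -(-3), -(-7)) = (-10, 3, 7)
Step 2: (-10, 3, 7) -> (-(7), -(-10), -(3)) = (-7, 10, -3)
Step 3: (-7, 10, -3) -> (-(-3), -(-7), -(10)) = (3, 7, -10)
Step 4: (3, 7, -10) -> (-(-10), -(3), -(7)) = (10, -3, -7)

Answer: 10 -3 -7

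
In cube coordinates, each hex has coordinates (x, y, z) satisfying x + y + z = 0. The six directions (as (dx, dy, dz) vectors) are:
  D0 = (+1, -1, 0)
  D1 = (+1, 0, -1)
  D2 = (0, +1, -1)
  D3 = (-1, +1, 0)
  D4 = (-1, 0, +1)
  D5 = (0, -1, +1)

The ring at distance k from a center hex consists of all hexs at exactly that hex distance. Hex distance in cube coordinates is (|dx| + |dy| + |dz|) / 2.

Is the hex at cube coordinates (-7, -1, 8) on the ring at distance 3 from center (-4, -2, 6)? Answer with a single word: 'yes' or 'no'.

Answer: yes

Derivation:
|px - cx| = |-7 - (-4)| = 3
|py - cy| = |-1 - (-2)| = 1
|pz - cz| = |8 - 6| = 2
distance = (3+1+2)/2 = 6/2 = 3
radius = 3; distance == radius -> yes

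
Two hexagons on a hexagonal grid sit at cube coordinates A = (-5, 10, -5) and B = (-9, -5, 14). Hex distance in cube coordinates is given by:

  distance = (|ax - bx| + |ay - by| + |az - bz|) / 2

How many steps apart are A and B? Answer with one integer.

Answer: 19

Derivation:
|ax - bx| = |-5 - (-9)| = 4
|ay - by| = |10 - (-5)| = 15
|az - bz| = |-5 - 14| = 19
distance = (4 + 15 + 19) / 2 = 38 / 2 = 19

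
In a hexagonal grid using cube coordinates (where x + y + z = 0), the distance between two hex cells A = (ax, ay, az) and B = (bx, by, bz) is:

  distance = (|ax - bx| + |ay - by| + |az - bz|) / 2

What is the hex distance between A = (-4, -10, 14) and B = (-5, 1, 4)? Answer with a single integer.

Answer: 11

Derivation:
|ax - bx| = |-4 - (-5)| = 1
|ay - by| = |-10 - 1| = 11
|az - bz| = |14 - 4| = 10
distance = (1 + 11 + 10) / 2 = 22 / 2 = 11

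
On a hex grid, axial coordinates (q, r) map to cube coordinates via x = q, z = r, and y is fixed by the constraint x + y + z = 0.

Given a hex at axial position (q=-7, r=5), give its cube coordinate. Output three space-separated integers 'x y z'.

Answer: -7 2 5

Derivation:
x = q = -7
z = r = 5
y = -x - z = -(-7) - (5) = 2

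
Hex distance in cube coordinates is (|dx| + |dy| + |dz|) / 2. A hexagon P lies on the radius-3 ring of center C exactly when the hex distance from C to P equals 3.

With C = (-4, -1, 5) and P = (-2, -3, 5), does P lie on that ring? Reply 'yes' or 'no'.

Answer: no

Derivation:
|px - cx| = |-2 - (-4)| = 2
|py - cy| = |-3 - (-1)| = 2
|pz - cz| = |5 - 5| = 0
distance = (2+2+0)/2 = 4/2 = 2
radius = 3; distance != radius -> no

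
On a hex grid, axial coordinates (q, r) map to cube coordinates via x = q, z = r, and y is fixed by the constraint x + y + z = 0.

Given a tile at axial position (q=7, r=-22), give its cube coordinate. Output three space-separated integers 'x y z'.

x = q = 7
z = r = -22
y = -x - z = -(7) - (-22) = 15

Answer: 7 15 -22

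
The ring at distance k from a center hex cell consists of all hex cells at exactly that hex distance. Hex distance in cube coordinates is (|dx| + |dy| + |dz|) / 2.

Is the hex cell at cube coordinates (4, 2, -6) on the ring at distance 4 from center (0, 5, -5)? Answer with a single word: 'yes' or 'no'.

Answer: yes

Derivation:
|px - cx| = |4 - 0| = 4
|py - cy| = |2 - 5| = 3
|pz - cz| = |-6 - (-5)| = 1
distance = (4+3+1)/2 = 8/2 = 4
radius = 4; distance == radius -> yes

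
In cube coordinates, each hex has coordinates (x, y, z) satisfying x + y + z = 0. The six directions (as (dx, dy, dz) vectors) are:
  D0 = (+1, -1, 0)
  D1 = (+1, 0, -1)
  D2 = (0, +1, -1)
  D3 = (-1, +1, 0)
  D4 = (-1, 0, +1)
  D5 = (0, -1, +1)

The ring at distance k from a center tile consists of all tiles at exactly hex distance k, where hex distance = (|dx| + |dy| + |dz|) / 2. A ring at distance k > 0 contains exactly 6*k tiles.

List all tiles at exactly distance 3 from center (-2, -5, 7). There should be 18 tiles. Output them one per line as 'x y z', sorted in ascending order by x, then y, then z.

Walk ring at distance 3 from (-2, -5, 7):
Start at center + D4*3 = (-5, -5, 10)
  hex 0: (-5, -5, 10)
  hex 1: (-4, -6, 10)
  hex 2: (-3, -7, 10)
  hex 3: (-2, -8, 10)
  hex 4: (-1, -8, 9)
  hex 5: (0, -8, 8)
  hex 6: (1, -8, 7)
  hex 7: (1, -7, 6)
  hex 8: (1, -6, 5)
  hex 9: (1, -5, 4)
  hex 10: (0, -4, 4)
  hex 11: (-1, -3, 4)
  hex 12: (-2, -2, 4)
  hex 13: (-3, -2, 5)
  hex 14: (-4, -2, 6)
  hex 15: (-5, -2, 7)
  hex 16: (-5, -3, 8)
  hex 17: (-5, -4, 9)
Sorted: 18 hexes.

Answer: -5 -5 10
-5 -4 9
-5 -3 8
-5 -2 7
-4 -6 10
-4 -2 6
-3 -7 10
-3 -2 5
-2 -8 10
-2 -2 4
-1 -8 9
-1 -3 4
0 -8 8
0 -4 4
1 -8 7
1 -7 6
1 -6 5
1 -5 4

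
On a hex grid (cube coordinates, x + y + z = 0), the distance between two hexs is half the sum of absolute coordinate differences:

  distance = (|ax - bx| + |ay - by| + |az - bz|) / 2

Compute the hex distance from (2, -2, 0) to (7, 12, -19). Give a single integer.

|ax - bx| = |2 - 7| = 5
|ay - by| = |-2 - 12| = 14
|az - bz| = |0 - (-19)| = 19
distance = (5 + 14 + 19) / 2 = 38 / 2 = 19

Answer: 19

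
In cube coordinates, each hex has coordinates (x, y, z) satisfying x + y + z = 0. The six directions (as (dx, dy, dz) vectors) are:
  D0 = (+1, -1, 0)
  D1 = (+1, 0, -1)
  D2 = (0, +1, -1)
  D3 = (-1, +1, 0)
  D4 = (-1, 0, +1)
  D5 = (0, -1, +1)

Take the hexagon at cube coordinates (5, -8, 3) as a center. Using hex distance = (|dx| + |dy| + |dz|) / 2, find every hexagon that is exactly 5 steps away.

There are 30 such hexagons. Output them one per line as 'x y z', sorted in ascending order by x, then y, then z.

Answer: 0 -8 8
0 -7 7
0 -6 6
0 -5 5
0 -4 4
0 -3 3
1 -9 8
1 -3 2
2 -10 8
2 -3 1
3 -11 8
3 -3 0
4 -12 8
4 -3 -1
5 -13 8
5 -3 -2
6 -13 7
6 -4 -2
7 -13 6
7 -5 -2
8 -13 5
8 -6 -2
9 -13 4
9 -7 -2
10 -13 3
10 -12 2
10 -11 1
10 -10 0
10 -9 -1
10 -8 -2

Derivation:
Walk ring at distance 5 from (5, -8, 3):
Start at center + D4*5 = (0, -8, 8)
  hex 0: (0, -8, 8)
  hex 1: (1, -9, 8)
  hex 2: (2, -10, 8)
  hex 3: (3, -11, 8)
  hex 4: (4, -12, 8)
  hex 5: (5, -13, 8)
  hex 6: (6, -13, 7)
  hex 7: (7, -13, 6)
  hex 8: (8, -13, 5)
  hex 9: (9, -13, 4)
  hex 10: (10, -13, 3)
  hex 11: (10, -12, 2)
  hex 12: (10, -11, 1)
  hex 13: (10, -10, 0)
  hex 14: (10, -9, -1)
  hex 15: (10, -8, -2)
  hex 16: (9, -7, -2)
  hex 17: (8, -6, -2)
  hex 18: (7, -5, -2)
  hex 19: (6, -4, -2)
  hex 20: (5, -3, -2)
  hex 21: (4, -3, -1)
  hex 22: (3, -3, 0)
  hex 23: (2, -3, 1)
  hex 24: (1, -3, 2)
  hex 25: (0, -3, 3)
  hex 26: (0, -4, 4)
  hex 27: (0, -5, 5)
  hex 28: (0, -6, 6)
  hex 29: (0, -7, 7)
Sorted: 30 hexes.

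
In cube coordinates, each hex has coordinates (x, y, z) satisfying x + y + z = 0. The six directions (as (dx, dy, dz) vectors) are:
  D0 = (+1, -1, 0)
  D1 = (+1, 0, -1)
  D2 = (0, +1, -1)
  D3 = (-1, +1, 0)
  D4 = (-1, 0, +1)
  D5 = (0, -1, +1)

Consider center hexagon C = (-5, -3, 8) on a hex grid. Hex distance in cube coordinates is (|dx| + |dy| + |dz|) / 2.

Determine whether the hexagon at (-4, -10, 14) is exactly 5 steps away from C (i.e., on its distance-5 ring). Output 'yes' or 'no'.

Answer: no

Derivation:
|px - cx| = |-4 - (-5)| = 1
|py - cy| = |-10 - (-3)| = 7
|pz - cz| = |14 - 8| = 6
distance = (1+7+6)/2 = 14/2 = 7
radius = 5; distance != radius -> no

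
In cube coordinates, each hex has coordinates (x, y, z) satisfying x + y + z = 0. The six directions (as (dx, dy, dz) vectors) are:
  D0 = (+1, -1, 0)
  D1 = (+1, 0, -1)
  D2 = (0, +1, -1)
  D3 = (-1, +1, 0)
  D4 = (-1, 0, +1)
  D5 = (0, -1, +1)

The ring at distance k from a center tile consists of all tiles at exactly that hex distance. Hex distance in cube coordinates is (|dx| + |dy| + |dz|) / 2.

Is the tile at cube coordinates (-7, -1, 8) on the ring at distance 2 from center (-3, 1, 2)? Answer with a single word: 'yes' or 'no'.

|px - cx| = |-7 - (-3)| = 4
|py - cy| = |-1 - 1| = 2
|pz - cz| = |8 - 2| = 6
distance = (4+2+6)/2 = 12/2 = 6
radius = 2; distance != radius -> no

Answer: no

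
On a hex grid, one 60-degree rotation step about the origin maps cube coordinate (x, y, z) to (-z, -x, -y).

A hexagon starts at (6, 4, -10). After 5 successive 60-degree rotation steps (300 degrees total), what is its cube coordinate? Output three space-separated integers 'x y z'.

Start: (6, 4, -10)
Step 1: (6, 4, -10) -> (-(-10), -(6), -(4)) = (10, -6, -4)
Step 2: (10, -6, -4) -> (-(-4), -(10), -(-6)) = (4, -10, 6)
Step 3: (4, -10, 6) -> (-(6), -(4), -(-10)) = (-6, -4, 10)
Step 4: (-6, -4, 10) -> (-(10), -(-6), -(-4)) = (-10, 6, 4)
Step 5: (-10, 6, 4) -> (-(4), -(-10), -(6)) = (-4, 10, -6)

Answer: -4 10 -6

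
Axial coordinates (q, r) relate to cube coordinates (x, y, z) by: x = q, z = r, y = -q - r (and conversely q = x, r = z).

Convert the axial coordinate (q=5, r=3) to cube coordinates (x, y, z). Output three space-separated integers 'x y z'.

Answer: 5 -8 3

Derivation:
x = q = 5
z = r = 3
y = -x - z = -(5) - (3) = -8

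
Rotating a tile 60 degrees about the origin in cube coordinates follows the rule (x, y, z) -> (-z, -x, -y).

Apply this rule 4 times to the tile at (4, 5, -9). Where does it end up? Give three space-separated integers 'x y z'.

Start: (4, 5, -9)
Step 1: (4, 5, -9) -> (-(-9), -(4), -(5)) = (9, -4, -5)
Step 2: (9, -4, -5) -> (-(-5), -(9), -(-4)) = (5, -9, 4)
Step 3: (5, -9, 4) -> (-(4), -(5), -(-9)) = (-4, -5, 9)
Step 4: (-4, -5, 9) -> (-(9), -(-4), -(-5)) = (-9, 4, 5)

Answer: -9 4 5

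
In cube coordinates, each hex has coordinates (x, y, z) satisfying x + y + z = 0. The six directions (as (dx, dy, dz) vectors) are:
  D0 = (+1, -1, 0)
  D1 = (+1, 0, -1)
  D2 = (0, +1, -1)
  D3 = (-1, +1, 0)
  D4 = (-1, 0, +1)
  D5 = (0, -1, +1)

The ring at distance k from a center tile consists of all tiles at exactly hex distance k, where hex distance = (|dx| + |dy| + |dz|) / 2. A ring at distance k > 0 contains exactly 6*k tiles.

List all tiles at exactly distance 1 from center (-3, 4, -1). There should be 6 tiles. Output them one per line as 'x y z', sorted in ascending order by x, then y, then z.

Walk ring at distance 1 from (-3, 4, -1):
Start at center + D4*1 = (-4, 4, 0)
  hex 0: (-4, 4, 0)
  hex 1: (-3, 3, 0)
  hex 2: (-2, 3, -1)
  hex 3: (-2, 4, -2)
  hex 4: (-3, 5, -2)
  hex 5: (-4, 5, -1)
Sorted: 6 hexes.

Answer: -4 4 0
-4 5 -1
-3 3 0
-3 5 -2
-2 3 -1
-2 4 -2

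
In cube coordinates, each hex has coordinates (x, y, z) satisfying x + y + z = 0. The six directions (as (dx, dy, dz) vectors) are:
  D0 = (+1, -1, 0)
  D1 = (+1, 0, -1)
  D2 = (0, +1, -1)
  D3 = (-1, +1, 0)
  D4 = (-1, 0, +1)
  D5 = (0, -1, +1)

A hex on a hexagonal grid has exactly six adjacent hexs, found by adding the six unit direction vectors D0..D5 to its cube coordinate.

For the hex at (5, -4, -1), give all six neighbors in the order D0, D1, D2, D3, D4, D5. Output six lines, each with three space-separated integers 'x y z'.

Center: (5, -4, -1). Add each direction:
  D0: (5, -4, -1) + (1, -1, 0) = (6, -5, -1)
  D1: (5, -4, -1) + (1, 0, -1) = (6, -4, -2)
  D2: (5, -4, -1) + (0, 1, -1) = (5, -3, -2)
  D3: (5, -4, -1) + (-1, 1, 0) = (4, -3, -1)
  D4: (5, -4, -1) + (-1, 0, 1) = (4, -4, 0)
  D5: (5, -4, -1) + (0, -1, 1) = (5, -5, 0)

Answer: 6 -5 -1
6 -4 -2
5 -3 -2
4 -3 -1
4 -4 0
5 -5 0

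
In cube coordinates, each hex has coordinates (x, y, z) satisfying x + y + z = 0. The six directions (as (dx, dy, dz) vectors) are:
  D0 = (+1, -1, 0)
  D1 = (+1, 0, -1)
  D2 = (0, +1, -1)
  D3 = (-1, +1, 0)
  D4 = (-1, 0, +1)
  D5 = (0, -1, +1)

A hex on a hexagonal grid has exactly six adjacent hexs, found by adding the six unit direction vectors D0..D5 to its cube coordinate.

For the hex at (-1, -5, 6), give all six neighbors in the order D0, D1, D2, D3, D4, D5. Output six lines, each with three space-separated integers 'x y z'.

Answer: 0 -6 6
0 -5 5
-1 -4 5
-2 -4 6
-2 -5 7
-1 -6 7

Derivation:
Center: (-1, -5, 6). Add each direction:
  D0: (-1, -5, 6) + (1, -1, 0) = (0, -6, 6)
  D1: (-1, -5, 6) + (1, 0, -1) = (0, -5, 5)
  D2: (-1, -5, 6) + (0, 1, -1) = (-1, -4, 5)
  D3: (-1, -5, 6) + (-1, 1, 0) = (-2, -4, 6)
  D4: (-1, -5, 6) + (-1, 0, 1) = (-2, -5, 7)
  D5: (-1, -5, 6) + (0, -1, 1) = (-1, -6, 7)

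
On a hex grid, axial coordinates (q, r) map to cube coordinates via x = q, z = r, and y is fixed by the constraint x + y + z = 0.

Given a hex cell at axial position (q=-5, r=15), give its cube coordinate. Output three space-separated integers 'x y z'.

x = q = -5
z = r = 15
y = -x - z = -(-5) - (15) = -10

Answer: -5 -10 15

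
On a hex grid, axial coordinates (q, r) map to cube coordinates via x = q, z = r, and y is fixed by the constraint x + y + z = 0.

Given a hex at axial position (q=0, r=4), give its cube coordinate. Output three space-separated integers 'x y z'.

x = q = 0
z = r = 4
y = -x - z = -(0) - (4) = -4

Answer: 0 -4 4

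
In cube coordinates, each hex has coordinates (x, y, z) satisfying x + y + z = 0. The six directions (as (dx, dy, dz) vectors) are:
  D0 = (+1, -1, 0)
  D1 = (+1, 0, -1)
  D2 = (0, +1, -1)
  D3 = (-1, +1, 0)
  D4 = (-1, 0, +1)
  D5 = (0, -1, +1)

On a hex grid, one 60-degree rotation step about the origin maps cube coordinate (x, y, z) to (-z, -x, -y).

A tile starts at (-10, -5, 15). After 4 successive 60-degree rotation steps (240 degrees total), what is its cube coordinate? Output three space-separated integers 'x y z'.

Answer: 15 -10 -5

Derivation:
Start: (-10, -5, 15)
Step 1: (-10, -5, 15) -> (-(15), -(-10), -(-5)) = (-15, 10, 5)
Step 2: (-15, 10, 5) -> (-(5), -(-15), -(10)) = (-5, 15, -10)
Step 3: (-5, 15, -10) -> (-(-10), -(-5), -(15)) = (10, 5, -15)
Step 4: (10, 5, -15) -> (-(-15), -(10), -(5)) = (15, -10, -5)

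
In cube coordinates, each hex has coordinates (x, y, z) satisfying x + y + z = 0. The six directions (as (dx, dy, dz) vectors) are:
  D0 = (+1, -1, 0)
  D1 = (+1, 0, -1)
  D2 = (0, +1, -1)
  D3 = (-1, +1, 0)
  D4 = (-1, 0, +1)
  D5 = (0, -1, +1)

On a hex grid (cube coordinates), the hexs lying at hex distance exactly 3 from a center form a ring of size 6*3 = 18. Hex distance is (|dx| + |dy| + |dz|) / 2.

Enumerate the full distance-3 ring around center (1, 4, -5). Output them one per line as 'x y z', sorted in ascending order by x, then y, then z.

Walk ring at distance 3 from (1, 4, -5):
Start at center + D4*3 = (-2, 4, -2)
  hex 0: (-2, 4, -2)
  hex 1: (-1, 3, -2)
  hex 2: (0, 2, -2)
  hex 3: (1, 1, -2)
  hex 4: (2, 1, -3)
  hex 5: (3, 1, -4)
  hex 6: (4, 1, -5)
  hex 7: (4, 2, -6)
  hex 8: (4, 3, -7)
  hex 9: (4, 4, -8)
  hex 10: (3, 5, -8)
  hex 11: (2, 6, -8)
  hex 12: (1, 7, -8)
  hex 13: (0, 7, -7)
  hex 14: (-1, 7, -6)
  hex 15: (-2, 7, -5)
  hex 16: (-2, 6, -4)
  hex 17: (-2, 5, -3)
Sorted: 18 hexes.

Answer: -2 4 -2
-2 5 -3
-2 6 -4
-2 7 -5
-1 3 -2
-1 7 -6
0 2 -2
0 7 -7
1 1 -2
1 7 -8
2 1 -3
2 6 -8
3 1 -4
3 5 -8
4 1 -5
4 2 -6
4 3 -7
4 4 -8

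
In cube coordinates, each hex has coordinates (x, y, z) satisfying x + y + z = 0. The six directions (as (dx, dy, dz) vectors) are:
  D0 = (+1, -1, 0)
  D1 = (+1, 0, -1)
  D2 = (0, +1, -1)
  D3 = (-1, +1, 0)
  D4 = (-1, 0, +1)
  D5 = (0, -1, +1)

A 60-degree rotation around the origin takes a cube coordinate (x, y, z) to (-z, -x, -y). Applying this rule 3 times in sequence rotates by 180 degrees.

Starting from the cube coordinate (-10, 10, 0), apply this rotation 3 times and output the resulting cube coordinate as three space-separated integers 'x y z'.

Start: (-10, 10, 0)
Step 1: (-10, 10, 0) -> (-(0), -(-10), -(10)) = (0, 10, -10)
Step 2: (0, 10, -10) -> (-(-10), -(0), -(10)) = (10, 0, -10)
Step 3: (10, 0, -10) -> (-(-10), -(10), -(0)) = (10, -10, 0)

Answer: 10 -10 0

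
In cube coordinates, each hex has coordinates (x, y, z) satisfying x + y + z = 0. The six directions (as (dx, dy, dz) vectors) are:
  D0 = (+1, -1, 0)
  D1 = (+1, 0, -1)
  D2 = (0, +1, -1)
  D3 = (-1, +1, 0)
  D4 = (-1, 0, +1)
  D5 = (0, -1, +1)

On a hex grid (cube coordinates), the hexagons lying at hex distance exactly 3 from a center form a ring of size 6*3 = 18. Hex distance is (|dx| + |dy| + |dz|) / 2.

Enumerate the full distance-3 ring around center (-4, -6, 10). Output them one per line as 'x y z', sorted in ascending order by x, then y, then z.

Answer: -7 -6 13
-7 -5 12
-7 -4 11
-7 -3 10
-6 -7 13
-6 -3 9
-5 -8 13
-5 -3 8
-4 -9 13
-4 -3 7
-3 -9 12
-3 -4 7
-2 -9 11
-2 -5 7
-1 -9 10
-1 -8 9
-1 -7 8
-1 -6 7

Derivation:
Walk ring at distance 3 from (-4, -6, 10):
Start at center + D4*3 = (-7, -6, 13)
  hex 0: (-7, -6, 13)
  hex 1: (-6, -7, 13)
  hex 2: (-5, -8, 13)
  hex 3: (-4, -9, 13)
  hex 4: (-3, -9, 12)
  hex 5: (-2, -9, 11)
  hex 6: (-1, -9, 10)
  hex 7: (-1, -8, 9)
  hex 8: (-1, -7, 8)
  hex 9: (-1, -6, 7)
  hex 10: (-2, -5, 7)
  hex 11: (-3, -4, 7)
  hex 12: (-4, -3, 7)
  hex 13: (-5, -3, 8)
  hex 14: (-6, -3, 9)
  hex 15: (-7, -3, 10)
  hex 16: (-7, -4, 11)
  hex 17: (-7, -5, 12)
Sorted: 18 hexes.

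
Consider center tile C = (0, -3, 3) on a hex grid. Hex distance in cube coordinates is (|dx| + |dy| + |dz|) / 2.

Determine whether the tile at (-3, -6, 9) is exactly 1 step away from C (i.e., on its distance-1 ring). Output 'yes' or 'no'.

Answer: no

Derivation:
|px - cx| = |-3 - 0| = 3
|py - cy| = |-6 - (-3)| = 3
|pz - cz| = |9 - 3| = 6
distance = (3+3+6)/2 = 12/2 = 6
radius = 1; distance != radius -> no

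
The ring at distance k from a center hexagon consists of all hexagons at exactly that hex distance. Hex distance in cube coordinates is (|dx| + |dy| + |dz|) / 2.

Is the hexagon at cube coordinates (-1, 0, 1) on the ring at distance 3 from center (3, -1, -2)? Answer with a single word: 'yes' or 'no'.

|px - cx| = |-1 - 3| = 4
|py - cy| = |0 - (-1)| = 1
|pz - cz| = |1 - (-2)| = 3
distance = (4+1+3)/2 = 8/2 = 4
radius = 3; distance != radius -> no

Answer: no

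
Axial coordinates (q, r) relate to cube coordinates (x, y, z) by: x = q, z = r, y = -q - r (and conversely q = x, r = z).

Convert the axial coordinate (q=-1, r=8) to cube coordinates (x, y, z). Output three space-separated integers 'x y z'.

Answer: -1 -7 8

Derivation:
x = q = -1
z = r = 8
y = -x - z = -(-1) - (8) = -7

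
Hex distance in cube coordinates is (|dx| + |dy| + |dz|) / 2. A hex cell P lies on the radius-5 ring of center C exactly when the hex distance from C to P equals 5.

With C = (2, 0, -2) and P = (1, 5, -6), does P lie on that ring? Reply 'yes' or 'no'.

Answer: yes

Derivation:
|px - cx| = |1 - 2| = 1
|py - cy| = |5 - 0| = 5
|pz - cz| = |-6 - (-2)| = 4
distance = (1+5+4)/2 = 10/2 = 5
radius = 5; distance == radius -> yes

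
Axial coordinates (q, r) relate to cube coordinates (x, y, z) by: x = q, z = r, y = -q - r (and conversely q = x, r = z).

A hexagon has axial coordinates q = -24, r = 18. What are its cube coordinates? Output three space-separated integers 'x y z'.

x = q = -24
z = r = 18
y = -x - z = -(-24) - (18) = 6

Answer: -24 6 18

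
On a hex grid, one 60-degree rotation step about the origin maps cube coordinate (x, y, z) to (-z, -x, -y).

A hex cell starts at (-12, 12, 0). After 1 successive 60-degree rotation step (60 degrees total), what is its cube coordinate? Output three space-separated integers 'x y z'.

Start: (-12, 12, 0)
Step 1: (-12, 12, 0) -> (-(0), -(-12), -(12)) = (0, 12, -12)

Answer: 0 12 -12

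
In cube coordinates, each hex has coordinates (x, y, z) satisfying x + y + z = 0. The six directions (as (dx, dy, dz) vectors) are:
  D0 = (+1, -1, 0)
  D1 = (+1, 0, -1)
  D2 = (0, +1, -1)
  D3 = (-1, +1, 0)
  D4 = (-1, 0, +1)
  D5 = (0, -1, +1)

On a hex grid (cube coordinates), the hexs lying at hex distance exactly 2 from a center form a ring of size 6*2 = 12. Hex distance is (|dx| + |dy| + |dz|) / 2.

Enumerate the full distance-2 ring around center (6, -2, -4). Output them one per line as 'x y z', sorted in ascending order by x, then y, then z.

Walk ring at distance 2 from (6, -2, -4):
Start at center + D4*2 = (4, -2, -2)
  hex 0: (4, -2, -2)
  hex 1: (5, -3, -2)
  hex 2: (6, -4, -2)
  hex 3: (7, -4, -3)
  hex 4: (8, -4, -4)
  hex 5: (8, -3, -5)
  hex 6: (8, -2, -6)
  hex 7: (7, -1, -6)
  hex 8: (6, 0, -6)
  hex 9: (5, 0, -5)
  hex 10: (4, 0, -4)
  hex 11: (4, -1, -3)
Sorted: 12 hexes.

Answer: 4 -2 -2
4 -1 -3
4 0 -4
5 -3 -2
5 0 -5
6 -4 -2
6 0 -6
7 -4 -3
7 -1 -6
8 -4 -4
8 -3 -5
8 -2 -6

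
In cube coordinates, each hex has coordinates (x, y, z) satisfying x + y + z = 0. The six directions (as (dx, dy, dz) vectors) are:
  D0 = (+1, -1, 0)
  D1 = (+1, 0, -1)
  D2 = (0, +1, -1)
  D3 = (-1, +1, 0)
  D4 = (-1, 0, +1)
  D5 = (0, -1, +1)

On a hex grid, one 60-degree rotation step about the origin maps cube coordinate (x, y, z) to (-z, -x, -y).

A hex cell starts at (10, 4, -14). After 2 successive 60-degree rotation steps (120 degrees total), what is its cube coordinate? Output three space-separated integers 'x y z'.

Start: (10, 4, -14)
Step 1: (10, 4, -14) -> (-(-14), -(10), -(4)) = (14, -10, -4)
Step 2: (14, -10, -4) -> (-(-4), -(14), -(-10)) = (4, -14, 10)

Answer: 4 -14 10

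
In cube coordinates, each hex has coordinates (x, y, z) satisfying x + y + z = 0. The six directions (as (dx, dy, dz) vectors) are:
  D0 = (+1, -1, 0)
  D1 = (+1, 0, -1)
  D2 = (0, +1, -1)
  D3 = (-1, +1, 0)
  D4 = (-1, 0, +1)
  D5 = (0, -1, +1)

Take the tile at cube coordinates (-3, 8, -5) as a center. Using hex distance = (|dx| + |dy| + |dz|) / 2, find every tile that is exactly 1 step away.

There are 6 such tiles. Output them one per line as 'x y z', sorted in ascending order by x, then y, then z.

Walk ring at distance 1 from (-3, 8, -5):
Start at center + D4*1 = (-4, 8, -4)
  hex 0: (-4, 8, -4)
  hex 1: (-3, 7, -4)
  hex 2: (-2, 7, -5)
  hex 3: (-2, 8, -6)
  hex 4: (-3, 9, -6)
  hex 5: (-4, 9, -5)
Sorted: 6 hexes.

Answer: -4 8 -4
-4 9 -5
-3 7 -4
-3 9 -6
-2 7 -5
-2 8 -6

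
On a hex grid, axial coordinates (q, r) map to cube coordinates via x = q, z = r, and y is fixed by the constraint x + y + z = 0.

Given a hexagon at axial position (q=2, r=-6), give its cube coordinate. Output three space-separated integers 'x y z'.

x = q = 2
z = r = -6
y = -x - z = -(2) - (-6) = 4

Answer: 2 4 -6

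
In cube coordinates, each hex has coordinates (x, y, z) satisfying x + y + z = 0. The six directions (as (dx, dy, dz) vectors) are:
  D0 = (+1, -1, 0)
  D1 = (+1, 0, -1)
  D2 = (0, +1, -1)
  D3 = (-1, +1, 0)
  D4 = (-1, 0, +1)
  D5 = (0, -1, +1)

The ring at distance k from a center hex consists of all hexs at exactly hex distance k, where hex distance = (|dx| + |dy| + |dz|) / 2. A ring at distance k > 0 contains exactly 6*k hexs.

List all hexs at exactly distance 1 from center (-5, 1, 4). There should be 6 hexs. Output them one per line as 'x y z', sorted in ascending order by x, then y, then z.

Walk ring at distance 1 from (-5, 1, 4):
Start at center + D4*1 = (-6, 1, 5)
  hex 0: (-6, 1, 5)
  hex 1: (-5, 0, 5)
  hex 2: (-4, 0, 4)
  hex 3: (-4, 1, 3)
  hex 4: (-5, 2, 3)
  hex 5: (-6, 2, 4)
Sorted: 6 hexes.

Answer: -6 1 5
-6 2 4
-5 0 5
-5 2 3
-4 0 4
-4 1 3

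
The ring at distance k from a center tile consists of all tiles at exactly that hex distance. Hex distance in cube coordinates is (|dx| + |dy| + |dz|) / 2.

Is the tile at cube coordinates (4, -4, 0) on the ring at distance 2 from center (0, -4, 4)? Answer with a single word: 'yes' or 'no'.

|px - cx| = |4 - 0| = 4
|py - cy| = |-4 - (-4)| = 0
|pz - cz| = |0 - 4| = 4
distance = (4+0+4)/2 = 8/2 = 4
radius = 2; distance != radius -> no

Answer: no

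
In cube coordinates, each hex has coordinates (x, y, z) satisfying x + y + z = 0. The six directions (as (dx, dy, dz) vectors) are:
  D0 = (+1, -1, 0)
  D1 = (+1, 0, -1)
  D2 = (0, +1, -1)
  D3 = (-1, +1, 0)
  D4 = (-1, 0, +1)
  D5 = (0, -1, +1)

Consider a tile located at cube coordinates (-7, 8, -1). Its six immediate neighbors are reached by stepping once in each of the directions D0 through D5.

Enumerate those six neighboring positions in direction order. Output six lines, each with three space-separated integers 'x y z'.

Center: (-7, 8, -1). Add each direction:
  D0: (-7, 8, -1) + (1, -1, 0) = (-6, 7, -1)
  D1: (-7, 8, -1) + (1, 0, -1) = (-6, 8, -2)
  D2: (-7, 8, -1) + (0, 1, -1) = (-7, 9, -2)
  D3: (-7, 8, -1) + (-1, 1, 0) = (-8, 9, -1)
  D4: (-7, 8, -1) + (-1, 0, 1) = (-8, 8, 0)
  D5: (-7, 8, -1) + (0, -1, 1) = (-7, 7, 0)

Answer: -6 7 -1
-6 8 -2
-7 9 -2
-8 9 -1
-8 8 0
-7 7 0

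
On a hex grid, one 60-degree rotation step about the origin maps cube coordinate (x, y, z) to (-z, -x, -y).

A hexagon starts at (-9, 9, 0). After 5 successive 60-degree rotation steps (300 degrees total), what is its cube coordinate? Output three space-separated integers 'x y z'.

Answer: -9 0 9

Derivation:
Start: (-9, 9, 0)
Step 1: (-9, 9, 0) -> (-(0), -(-9), -(9)) = (0, 9, -9)
Step 2: (0, 9, -9) -> (-(-9), -(0), -(9)) = (9, 0, -9)
Step 3: (9, 0, -9) -> (-(-9), -(9), -(0)) = (9, -9, 0)
Step 4: (9, -9, 0) -> (-(0), -(9), -(-9)) = (0, -9, 9)
Step 5: (0, -9, 9) -> (-(9), -(0), -(-9)) = (-9, 0, 9)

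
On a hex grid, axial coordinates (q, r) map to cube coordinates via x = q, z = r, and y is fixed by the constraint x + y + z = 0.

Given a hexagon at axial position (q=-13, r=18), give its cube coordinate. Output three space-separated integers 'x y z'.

Answer: -13 -5 18

Derivation:
x = q = -13
z = r = 18
y = -x - z = -(-13) - (18) = -5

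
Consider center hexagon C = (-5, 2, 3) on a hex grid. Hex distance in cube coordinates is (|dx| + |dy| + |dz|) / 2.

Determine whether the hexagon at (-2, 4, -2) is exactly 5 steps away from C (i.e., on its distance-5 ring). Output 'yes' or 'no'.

|px - cx| = |-2 - (-5)| = 3
|py - cy| = |4 - 2| = 2
|pz - cz| = |-2 - 3| = 5
distance = (3+2+5)/2 = 10/2 = 5
radius = 5; distance == radius -> yes

Answer: yes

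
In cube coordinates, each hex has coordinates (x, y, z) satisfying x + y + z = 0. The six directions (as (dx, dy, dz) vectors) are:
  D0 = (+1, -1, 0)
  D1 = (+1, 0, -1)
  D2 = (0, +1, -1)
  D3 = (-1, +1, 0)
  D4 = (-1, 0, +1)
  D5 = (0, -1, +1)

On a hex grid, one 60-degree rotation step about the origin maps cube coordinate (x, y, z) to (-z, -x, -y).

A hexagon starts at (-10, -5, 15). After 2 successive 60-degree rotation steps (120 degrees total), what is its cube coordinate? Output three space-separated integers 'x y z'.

Start: (-10, -5, 15)
Step 1: (-10, -5, 15) -> (-(15), -(-10), -(-5)) = (-15, 10, 5)
Step 2: (-15, 10, 5) -> (-(5), -(-15), -(10)) = (-5, 15, -10)

Answer: -5 15 -10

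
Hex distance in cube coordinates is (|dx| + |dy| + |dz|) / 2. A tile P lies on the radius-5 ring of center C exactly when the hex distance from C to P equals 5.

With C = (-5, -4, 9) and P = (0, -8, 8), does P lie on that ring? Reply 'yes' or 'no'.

|px - cx| = |0 - (-5)| = 5
|py - cy| = |-8 - (-4)| = 4
|pz - cz| = |8 - 9| = 1
distance = (5+4+1)/2 = 10/2 = 5
radius = 5; distance == radius -> yes

Answer: yes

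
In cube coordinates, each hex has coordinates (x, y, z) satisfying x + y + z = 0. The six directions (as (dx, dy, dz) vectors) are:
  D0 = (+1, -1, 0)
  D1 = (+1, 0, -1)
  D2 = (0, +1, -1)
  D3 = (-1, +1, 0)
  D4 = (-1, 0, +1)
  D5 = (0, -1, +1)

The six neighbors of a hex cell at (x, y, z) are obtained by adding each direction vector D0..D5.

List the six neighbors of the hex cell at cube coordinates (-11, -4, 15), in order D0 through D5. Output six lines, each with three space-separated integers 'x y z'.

Center: (-11, -4, 15). Add each direction:
  D0: (-11, -4, 15) + (1, -1, 0) = (-10, -5, 15)
  D1: (-11, -4, 15) + (1, 0, -1) = (-10, -4, 14)
  D2: (-11, -4, 15) + (0, 1, -1) = (-11, -3, 14)
  D3: (-11, -4, 15) + (-1, 1, 0) = (-12, -3, 15)
  D4: (-11, -4, 15) + (-1, 0, 1) = (-12, -4, 16)
  D5: (-11, -4, 15) + (0, -1, 1) = (-11, -5, 16)

Answer: -10 -5 15
-10 -4 14
-11 -3 14
-12 -3 15
-12 -4 16
-11 -5 16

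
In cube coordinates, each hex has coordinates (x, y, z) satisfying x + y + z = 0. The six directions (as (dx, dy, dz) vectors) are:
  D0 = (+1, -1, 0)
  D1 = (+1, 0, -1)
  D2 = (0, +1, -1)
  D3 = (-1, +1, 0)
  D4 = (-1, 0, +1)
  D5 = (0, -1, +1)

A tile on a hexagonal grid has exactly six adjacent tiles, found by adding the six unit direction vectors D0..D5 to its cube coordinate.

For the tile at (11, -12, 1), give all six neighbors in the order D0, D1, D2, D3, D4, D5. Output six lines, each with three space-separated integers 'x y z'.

Answer: 12 -13 1
12 -12 0
11 -11 0
10 -11 1
10 -12 2
11 -13 2

Derivation:
Center: (11, -12, 1). Add each direction:
  D0: (11, -12, 1) + (1, -1, 0) = (12, -13, 1)
  D1: (11, -12, 1) + (1, 0, -1) = (12, -12, 0)
  D2: (11, -12, 1) + (0, 1, -1) = (11, -11, 0)
  D3: (11, -12, 1) + (-1, 1, 0) = (10, -11, 1)
  D4: (11, -12, 1) + (-1, 0, 1) = (10, -12, 2)
  D5: (11, -12, 1) + (0, -1, 1) = (11, -13, 2)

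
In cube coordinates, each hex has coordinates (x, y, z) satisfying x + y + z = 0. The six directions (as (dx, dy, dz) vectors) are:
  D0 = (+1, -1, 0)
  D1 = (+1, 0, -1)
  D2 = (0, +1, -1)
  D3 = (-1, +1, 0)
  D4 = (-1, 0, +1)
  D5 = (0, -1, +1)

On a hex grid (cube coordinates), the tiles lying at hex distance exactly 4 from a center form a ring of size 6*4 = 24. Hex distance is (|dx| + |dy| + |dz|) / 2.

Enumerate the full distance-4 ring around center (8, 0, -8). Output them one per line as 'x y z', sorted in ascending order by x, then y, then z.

Answer: 4 0 -4
4 1 -5
4 2 -6
4 3 -7
4 4 -8
5 -1 -4
5 4 -9
6 -2 -4
6 4 -10
7 -3 -4
7 4 -11
8 -4 -4
8 4 -12
9 -4 -5
9 3 -12
10 -4 -6
10 2 -12
11 -4 -7
11 1 -12
12 -4 -8
12 -3 -9
12 -2 -10
12 -1 -11
12 0 -12

Derivation:
Walk ring at distance 4 from (8, 0, -8):
Start at center + D4*4 = (4, 0, -4)
  hex 0: (4, 0, -4)
  hex 1: (5, -1, -4)
  hex 2: (6, -2, -4)
  hex 3: (7, -3, -4)
  hex 4: (8, -4, -4)
  hex 5: (9, -4, -5)
  hex 6: (10, -4, -6)
  hex 7: (11, -4, -7)
  hex 8: (12, -4, -8)
  hex 9: (12, -3, -9)
  hex 10: (12, -2, -10)
  hex 11: (12, -1, -11)
  hex 12: (12, 0, -12)
  hex 13: (11, 1, -12)
  hex 14: (10, 2, -12)
  hex 15: (9, 3, -12)
  hex 16: (8, 4, -12)
  hex 17: (7, 4, -11)
  hex 18: (6, 4, -10)
  hex 19: (5, 4, -9)
  hex 20: (4, 4, -8)
  hex 21: (4, 3, -7)
  hex 22: (4, 2, -6)
  hex 23: (4, 1, -5)
Sorted: 24 hexes.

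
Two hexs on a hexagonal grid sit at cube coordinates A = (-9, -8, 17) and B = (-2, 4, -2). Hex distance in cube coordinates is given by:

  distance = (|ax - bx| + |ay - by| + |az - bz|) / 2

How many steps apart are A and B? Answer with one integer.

|ax - bx| = |-9 - (-2)| = 7
|ay - by| = |-8 - 4| = 12
|az - bz| = |17 - (-2)| = 19
distance = (7 + 12 + 19) / 2 = 38 / 2 = 19

Answer: 19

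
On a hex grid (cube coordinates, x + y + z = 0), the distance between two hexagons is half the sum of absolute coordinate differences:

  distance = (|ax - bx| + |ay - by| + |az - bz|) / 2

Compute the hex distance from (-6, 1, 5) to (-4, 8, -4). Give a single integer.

Answer: 9

Derivation:
|ax - bx| = |-6 - (-4)| = 2
|ay - by| = |1 - 8| = 7
|az - bz| = |5 - (-4)| = 9
distance = (2 + 7 + 9) / 2 = 18 / 2 = 9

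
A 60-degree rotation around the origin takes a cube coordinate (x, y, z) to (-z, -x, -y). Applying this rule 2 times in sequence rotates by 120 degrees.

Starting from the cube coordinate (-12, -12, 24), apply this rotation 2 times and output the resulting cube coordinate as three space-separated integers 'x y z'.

Start: (-12, -12, 24)
Step 1: (-12, -12, 24) -> (-(24), -(-12), -(-12)) = (-24, 12, 12)
Step 2: (-24, 12, 12) -> (-(12), -(-24), -(12)) = (-12, 24, -12)

Answer: -12 24 -12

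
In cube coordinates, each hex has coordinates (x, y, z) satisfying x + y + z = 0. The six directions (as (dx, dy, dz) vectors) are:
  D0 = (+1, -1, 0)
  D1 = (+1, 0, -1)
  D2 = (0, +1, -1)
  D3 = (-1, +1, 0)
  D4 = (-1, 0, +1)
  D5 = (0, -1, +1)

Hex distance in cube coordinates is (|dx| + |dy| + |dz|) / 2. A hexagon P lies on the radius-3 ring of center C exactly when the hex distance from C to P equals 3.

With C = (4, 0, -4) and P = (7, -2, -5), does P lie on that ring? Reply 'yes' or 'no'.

Answer: yes

Derivation:
|px - cx| = |7 - 4| = 3
|py - cy| = |-2 - 0| = 2
|pz - cz| = |-5 - (-4)| = 1
distance = (3+2+1)/2 = 6/2 = 3
radius = 3; distance == radius -> yes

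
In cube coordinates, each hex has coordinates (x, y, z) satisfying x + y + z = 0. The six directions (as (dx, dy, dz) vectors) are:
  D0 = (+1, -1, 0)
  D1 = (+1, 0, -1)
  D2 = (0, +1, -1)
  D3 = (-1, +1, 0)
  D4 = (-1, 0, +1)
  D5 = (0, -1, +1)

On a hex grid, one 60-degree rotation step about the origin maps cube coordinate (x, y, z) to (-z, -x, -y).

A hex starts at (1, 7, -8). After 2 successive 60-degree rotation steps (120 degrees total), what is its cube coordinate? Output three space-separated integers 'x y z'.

Answer: 7 -8 1

Derivation:
Start: (1, 7, -8)
Step 1: (1, 7, -8) -> (-(-8), -(1), -(7)) = (8, -1, -7)
Step 2: (8, -1, -7) -> (-(-7), -(8), -(-1)) = (7, -8, 1)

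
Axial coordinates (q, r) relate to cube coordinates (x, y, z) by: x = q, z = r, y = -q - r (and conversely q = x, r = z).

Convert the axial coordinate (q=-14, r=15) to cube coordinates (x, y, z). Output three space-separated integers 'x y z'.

Answer: -14 -1 15

Derivation:
x = q = -14
z = r = 15
y = -x - z = -(-14) - (15) = -1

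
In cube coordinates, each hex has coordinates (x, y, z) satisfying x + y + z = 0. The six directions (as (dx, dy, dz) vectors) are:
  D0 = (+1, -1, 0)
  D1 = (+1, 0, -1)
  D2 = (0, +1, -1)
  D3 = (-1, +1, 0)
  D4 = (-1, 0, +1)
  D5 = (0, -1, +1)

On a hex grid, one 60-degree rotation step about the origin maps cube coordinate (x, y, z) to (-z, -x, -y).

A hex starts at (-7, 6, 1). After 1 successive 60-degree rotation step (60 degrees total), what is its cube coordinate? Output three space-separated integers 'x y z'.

Answer: -1 7 -6

Derivation:
Start: (-7, 6, 1)
Step 1: (-7, 6, 1) -> (-(1), -(-7), -(6)) = (-1, 7, -6)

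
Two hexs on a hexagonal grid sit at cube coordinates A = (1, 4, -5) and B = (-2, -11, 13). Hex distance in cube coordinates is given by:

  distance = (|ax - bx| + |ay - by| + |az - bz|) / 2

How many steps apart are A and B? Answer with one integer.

Answer: 18

Derivation:
|ax - bx| = |1 - (-2)| = 3
|ay - by| = |4 - (-11)| = 15
|az - bz| = |-5 - 13| = 18
distance = (3 + 15 + 18) / 2 = 36 / 2 = 18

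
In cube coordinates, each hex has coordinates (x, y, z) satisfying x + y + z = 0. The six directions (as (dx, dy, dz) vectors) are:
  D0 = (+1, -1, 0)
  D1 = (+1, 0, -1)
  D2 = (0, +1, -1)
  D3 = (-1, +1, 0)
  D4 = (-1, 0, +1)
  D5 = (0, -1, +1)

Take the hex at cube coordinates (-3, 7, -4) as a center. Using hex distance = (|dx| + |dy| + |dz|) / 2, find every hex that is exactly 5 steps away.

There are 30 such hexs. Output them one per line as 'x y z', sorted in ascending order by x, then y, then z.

Answer: -8 7 1
-8 8 0
-8 9 -1
-8 10 -2
-8 11 -3
-8 12 -4
-7 6 1
-7 12 -5
-6 5 1
-6 12 -6
-5 4 1
-5 12 -7
-4 3 1
-4 12 -8
-3 2 1
-3 12 -9
-2 2 0
-2 11 -9
-1 2 -1
-1 10 -9
0 2 -2
0 9 -9
1 2 -3
1 8 -9
2 2 -4
2 3 -5
2 4 -6
2 5 -7
2 6 -8
2 7 -9

Derivation:
Walk ring at distance 5 from (-3, 7, -4):
Start at center + D4*5 = (-8, 7, 1)
  hex 0: (-8, 7, 1)
  hex 1: (-7, 6, 1)
  hex 2: (-6, 5, 1)
  hex 3: (-5, 4, 1)
  hex 4: (-4, 3, 1)
  hex 5: (-3, 2, 1)
  hex 6: (-2, 2, 0)
  hex 7: (-1, 2, -1)
  hex 8: (0, 2, -2)
  hex 9: (1, 2, -3)
  hex 10: (2, 2, -4)
  hex 11: (2, 3, -5)
  hex 12: (2, 4, -6)
  hex 13: (2, 5, -7)
  hex 14: (2, 6, -8)
  hex 15: (2, 7, -9)
  hex 16: (1, 8, -9)
  hex 17: (0, 9, -9)
  hex 18: (-1, 10, -9)
  hex 19: (-2, 11, -9)
  hex 20: (-3, 12, -9)
  hex 21: (-4, 12, -8)
  hex 22: (-5, 12, -7)
  hex 23: (-6, 12, -6)
  hex 24: (-7, 12, -5)
  hex 25: (-8, 12, -4)
  hex 26: (-8, 11, -3)
  hex 27: (-8, 10, -2)
  hex 28: (-8, 9, -1)
  hex 29: (-8, 8, 0)
Sorted: 30 hexes.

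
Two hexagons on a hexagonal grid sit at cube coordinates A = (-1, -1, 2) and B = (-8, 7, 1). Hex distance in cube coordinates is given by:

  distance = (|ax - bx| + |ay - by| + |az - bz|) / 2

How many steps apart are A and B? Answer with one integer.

|ax - bx| = |-1 - (-8)| = 7
|ay - by| = |-1 - 7| = 8
|az - bz| = |2 - 1| = 1
distance = (7 + 8 + 1) / 2 = 16 / 2 = 8

Answer: 8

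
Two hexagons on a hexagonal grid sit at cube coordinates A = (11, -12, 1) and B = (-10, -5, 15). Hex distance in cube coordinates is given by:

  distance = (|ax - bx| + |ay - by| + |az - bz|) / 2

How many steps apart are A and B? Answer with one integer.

|ax - bx| = |11 - (-10)| = 21
|ay - by| = |-12 - (-5)| = 7
|az - bz| = |1 - 15| = 14
distance = (21 + 7 + 14) / 2 = 42 / 2 = 21

Answer: 21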